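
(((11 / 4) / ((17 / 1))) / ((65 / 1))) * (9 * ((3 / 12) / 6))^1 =0.00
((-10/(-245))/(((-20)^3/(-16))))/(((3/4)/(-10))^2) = 32/2205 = 0.01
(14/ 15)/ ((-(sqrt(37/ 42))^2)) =-196/ 185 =-1.06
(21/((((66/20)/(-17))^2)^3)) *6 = 337925966000000/143496441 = 2354943.19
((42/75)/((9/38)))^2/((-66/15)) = -141512/111375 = -1.27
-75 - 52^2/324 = -6751/81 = -83.35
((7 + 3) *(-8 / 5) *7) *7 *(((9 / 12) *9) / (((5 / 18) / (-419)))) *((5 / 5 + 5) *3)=718420752 / 5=143684150.40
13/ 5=2.60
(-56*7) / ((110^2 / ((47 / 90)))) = -2303 / 136125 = -0.02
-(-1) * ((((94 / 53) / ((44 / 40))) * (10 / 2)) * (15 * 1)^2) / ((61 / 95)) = 100462500 / 35563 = 2824.92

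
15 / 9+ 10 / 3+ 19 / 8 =59 / 8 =7.38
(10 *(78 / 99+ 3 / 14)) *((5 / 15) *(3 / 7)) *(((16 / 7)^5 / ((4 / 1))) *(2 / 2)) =606863360 / 27176919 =22.33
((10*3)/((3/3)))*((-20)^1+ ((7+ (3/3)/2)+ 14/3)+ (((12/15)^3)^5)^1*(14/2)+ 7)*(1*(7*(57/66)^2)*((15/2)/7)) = -116412464940411/1181640625000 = -98.52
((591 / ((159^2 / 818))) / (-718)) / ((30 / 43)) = -3464639 / 90758790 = -0.04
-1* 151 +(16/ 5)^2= -3519/ 25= -140.76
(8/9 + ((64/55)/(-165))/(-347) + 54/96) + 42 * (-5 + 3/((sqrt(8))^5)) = -31522786853/151153200 + 63 * sqrt(2)/128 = -207.85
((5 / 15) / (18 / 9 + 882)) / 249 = 1 / 660348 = 0.00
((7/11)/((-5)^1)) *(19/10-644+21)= 43477/550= 79.05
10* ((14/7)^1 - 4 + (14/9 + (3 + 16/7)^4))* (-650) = -109575992500/21609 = -5070849.76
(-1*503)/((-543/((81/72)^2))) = 13581/11584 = 1.17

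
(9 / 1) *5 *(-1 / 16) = -45 / 16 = -2.81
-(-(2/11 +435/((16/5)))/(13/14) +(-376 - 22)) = 623011/1144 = 544.59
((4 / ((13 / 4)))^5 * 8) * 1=22.59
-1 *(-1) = 1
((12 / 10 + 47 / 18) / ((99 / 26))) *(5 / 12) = 4459 / 10692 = 0.42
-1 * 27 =-27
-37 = -37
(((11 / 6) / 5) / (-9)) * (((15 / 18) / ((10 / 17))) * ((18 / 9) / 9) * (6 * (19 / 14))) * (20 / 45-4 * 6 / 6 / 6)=3553 / 153090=0.02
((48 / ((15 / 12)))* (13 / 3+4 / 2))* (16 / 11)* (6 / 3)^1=38912 / 55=707.49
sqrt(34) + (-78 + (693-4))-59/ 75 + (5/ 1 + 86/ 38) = sqrt(34) + 879904/ 1425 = 623.31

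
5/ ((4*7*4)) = 0.04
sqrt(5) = 2.24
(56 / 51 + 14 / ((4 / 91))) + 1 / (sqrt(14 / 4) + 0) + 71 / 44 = sqrt(14) / 7 + 720799 / 2244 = 321.75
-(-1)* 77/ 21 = 11/ 3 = 3.67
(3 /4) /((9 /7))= 7 /12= 0.58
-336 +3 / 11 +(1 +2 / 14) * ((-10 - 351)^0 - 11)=-26731 / 77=-347.16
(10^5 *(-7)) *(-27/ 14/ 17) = 79411.76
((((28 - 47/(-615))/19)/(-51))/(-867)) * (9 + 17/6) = 1225957/3100053870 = 0.00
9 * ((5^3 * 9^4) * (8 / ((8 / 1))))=7381125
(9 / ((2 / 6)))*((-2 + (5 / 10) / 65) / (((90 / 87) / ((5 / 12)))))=-22533 / 1040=-21.67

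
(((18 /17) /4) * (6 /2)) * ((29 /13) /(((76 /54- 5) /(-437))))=9238617 /42874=215.48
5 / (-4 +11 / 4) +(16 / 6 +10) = 26 / 3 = 8.67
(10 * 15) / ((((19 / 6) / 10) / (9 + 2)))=99000 / 19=5210.53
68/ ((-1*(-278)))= 34/ 139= 0.24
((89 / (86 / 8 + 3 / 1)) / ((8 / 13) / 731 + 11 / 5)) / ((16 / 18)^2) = 68507127 / 18404848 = 3.72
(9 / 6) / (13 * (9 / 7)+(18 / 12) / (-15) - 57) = -0.04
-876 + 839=-37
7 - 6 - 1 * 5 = -4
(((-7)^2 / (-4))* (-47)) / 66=2303 / 264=8.72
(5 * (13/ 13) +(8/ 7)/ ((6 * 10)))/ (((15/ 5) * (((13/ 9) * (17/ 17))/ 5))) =527/ 91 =5.79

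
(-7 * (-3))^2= 441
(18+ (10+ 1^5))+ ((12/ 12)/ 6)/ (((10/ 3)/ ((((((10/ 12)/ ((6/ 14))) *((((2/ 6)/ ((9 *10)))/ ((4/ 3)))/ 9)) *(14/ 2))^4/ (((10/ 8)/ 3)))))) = 4473081341520312001/ 154244184190156800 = 29.00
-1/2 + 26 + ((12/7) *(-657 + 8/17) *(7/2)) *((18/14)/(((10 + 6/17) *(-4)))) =364179/2464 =147.80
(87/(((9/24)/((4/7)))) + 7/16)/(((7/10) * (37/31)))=2309035/14504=159.20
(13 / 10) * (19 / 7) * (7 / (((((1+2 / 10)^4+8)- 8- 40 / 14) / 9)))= -1945125 / 6856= -283.71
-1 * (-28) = 28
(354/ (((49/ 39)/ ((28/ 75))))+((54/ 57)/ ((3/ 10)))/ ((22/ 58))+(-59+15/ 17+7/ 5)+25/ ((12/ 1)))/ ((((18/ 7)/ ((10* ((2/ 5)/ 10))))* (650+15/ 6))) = 439318483/ 31297488750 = 0.01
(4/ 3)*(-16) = -21.33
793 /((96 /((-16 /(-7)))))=793 /42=18.88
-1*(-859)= 859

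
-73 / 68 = -1.07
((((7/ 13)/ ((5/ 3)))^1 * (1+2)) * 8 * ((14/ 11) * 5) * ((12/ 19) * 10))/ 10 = 84672/ 2717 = 31.16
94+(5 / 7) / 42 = 94.02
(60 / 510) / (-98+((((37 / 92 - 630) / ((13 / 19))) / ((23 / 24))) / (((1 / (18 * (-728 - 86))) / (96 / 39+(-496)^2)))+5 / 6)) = 1072812 / 31561964779777823809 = 0.00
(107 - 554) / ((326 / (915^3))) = -342429211125 / 326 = -1050396353.14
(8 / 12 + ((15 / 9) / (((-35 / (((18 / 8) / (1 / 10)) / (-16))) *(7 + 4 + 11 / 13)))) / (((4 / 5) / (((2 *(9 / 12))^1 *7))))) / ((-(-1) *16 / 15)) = 438115 / 630784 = 0.69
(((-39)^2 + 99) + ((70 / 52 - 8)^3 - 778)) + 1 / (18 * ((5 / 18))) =48123951 / 87880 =547.61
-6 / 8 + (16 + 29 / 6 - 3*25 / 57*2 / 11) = 49769 / 2508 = 19.84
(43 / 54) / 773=43 / 41742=0.00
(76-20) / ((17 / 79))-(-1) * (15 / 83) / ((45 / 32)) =1102120 / 4233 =260.36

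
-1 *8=-8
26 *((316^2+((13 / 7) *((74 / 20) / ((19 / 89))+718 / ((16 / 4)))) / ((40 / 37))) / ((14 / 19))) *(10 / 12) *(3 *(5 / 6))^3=866178241175 / 18816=46034132.72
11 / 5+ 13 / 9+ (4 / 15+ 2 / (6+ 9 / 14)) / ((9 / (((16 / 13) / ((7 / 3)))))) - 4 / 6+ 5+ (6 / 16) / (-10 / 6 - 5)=6462863 / 812448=7.95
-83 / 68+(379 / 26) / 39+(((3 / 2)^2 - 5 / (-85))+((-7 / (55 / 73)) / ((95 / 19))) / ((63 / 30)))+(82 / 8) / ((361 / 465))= 3144247331 / 228173660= 13.78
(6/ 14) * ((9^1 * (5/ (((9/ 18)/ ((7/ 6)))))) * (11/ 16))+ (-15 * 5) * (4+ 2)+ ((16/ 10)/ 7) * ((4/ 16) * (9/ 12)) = -234651/ 560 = -419.02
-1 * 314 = -314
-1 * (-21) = 21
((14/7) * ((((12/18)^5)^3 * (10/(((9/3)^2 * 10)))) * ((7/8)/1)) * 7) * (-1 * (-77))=30908416/129140163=0.24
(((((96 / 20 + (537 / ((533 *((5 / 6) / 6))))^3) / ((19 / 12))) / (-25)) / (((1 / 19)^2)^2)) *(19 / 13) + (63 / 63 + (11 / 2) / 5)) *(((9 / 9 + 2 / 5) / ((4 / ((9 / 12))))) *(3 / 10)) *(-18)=12973755411248432454549 / 4921131702500000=2636335.74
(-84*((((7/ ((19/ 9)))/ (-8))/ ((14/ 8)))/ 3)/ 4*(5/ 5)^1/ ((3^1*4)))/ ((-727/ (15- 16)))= 21/ 110504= 0.00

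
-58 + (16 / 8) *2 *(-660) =-2698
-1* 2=-2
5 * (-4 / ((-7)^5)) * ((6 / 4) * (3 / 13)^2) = 270 / 2840383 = 0.00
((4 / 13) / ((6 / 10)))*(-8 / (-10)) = 16 / 39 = 0.41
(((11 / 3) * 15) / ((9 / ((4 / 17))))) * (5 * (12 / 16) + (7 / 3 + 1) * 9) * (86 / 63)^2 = 2033900 / 22491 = 90.43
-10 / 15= -2 / 3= -0.67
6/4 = 3/2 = 1.50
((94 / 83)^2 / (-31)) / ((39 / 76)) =-671536 / 8328801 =-0.08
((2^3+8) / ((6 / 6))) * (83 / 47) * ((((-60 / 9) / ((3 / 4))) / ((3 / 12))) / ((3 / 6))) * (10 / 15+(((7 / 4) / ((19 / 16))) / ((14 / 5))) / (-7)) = -200581120 / 168777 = -1188.44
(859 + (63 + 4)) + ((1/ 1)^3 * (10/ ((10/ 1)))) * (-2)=924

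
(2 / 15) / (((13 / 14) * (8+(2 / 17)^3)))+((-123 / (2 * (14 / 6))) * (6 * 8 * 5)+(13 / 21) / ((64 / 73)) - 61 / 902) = -87470334404239 / 13829175360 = -6325.06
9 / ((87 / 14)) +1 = 71 / 29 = 2.45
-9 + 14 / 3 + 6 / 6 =-10 / 3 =-3.33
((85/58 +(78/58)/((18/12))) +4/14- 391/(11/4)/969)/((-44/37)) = -2.10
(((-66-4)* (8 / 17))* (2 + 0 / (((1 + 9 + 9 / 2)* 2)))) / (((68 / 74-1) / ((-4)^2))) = 663040 / 51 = 13000.78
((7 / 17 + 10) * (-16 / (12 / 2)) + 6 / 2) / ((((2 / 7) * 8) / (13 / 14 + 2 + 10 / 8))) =-49257 / 1088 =-45.27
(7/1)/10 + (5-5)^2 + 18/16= 73/40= 1.82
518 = 518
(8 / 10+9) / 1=49 / 5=9.80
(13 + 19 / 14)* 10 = 1005 / 7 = 143.57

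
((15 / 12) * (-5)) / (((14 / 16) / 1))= -50 / 7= -7.14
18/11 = 1.64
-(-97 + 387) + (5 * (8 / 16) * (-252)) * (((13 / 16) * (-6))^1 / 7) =595 / 4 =148.75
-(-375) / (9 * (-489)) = -125 / 1467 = -0.09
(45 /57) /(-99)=-5 /627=-0.01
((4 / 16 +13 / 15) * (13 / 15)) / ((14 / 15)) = 871 / 840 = 1.04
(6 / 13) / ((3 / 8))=16 / 13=1.23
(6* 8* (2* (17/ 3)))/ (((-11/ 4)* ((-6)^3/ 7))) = 1904/ 297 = 6.41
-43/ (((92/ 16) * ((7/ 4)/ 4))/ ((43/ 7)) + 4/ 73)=-8638528/ 93279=-92.61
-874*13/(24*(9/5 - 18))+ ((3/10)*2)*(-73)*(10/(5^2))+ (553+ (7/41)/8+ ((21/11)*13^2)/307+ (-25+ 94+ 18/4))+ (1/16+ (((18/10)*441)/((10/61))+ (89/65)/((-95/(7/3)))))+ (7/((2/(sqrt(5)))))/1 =7*sqrt(5)/2+ 18221172416261527/3324131038800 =5489.31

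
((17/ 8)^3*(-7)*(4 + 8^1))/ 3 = -34391/ 128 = -268.68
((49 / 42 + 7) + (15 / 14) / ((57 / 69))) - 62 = -20962 / 399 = -52.54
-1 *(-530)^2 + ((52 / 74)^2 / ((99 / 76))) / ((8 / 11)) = -3460962478 / 12321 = -280899.48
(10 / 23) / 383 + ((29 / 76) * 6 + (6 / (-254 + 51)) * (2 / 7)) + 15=8220579049 / 475668382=17.28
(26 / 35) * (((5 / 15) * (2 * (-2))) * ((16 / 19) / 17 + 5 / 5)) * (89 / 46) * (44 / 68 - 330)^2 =-16394294366164 / 75144335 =-218170.73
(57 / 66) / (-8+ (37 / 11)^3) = 2299 / 80010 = 0.03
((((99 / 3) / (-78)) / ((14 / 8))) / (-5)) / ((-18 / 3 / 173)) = -1903 / 1365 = -1.39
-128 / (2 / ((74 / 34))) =-2368 / 17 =-139.29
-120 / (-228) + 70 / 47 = 1800 / 893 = 2.02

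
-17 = -17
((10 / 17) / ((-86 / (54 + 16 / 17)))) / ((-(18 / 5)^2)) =58375 / 2013174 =0.03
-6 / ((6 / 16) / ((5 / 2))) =-40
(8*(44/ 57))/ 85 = 352/ 4845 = 0.07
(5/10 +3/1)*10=35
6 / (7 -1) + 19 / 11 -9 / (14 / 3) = 123 / 154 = 0.80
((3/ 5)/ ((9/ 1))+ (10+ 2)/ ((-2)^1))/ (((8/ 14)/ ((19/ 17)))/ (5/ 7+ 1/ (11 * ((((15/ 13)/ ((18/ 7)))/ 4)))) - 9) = 0.68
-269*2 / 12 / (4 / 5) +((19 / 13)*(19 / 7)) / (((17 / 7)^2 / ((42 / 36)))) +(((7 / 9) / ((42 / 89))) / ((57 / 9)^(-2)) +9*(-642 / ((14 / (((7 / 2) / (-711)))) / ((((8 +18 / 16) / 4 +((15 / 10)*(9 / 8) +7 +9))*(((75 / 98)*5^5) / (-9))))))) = -4871747134895287 / 452356265088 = -10769.71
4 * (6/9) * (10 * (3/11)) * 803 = 5840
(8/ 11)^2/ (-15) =-64/ 1815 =-0.04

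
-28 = -28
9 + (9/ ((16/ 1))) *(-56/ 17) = 243/ 34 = 7.15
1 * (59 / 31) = 59 / 31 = 1.90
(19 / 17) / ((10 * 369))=19 / 62730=0.00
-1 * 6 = -6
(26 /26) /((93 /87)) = 29 /31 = 0.94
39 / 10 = 3.90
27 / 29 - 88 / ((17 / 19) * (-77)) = 2.21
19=19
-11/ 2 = -5.50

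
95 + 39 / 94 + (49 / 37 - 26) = 246031 / 3478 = 70.74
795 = 795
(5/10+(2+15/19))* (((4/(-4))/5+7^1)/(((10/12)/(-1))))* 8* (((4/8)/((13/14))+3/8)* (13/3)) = -850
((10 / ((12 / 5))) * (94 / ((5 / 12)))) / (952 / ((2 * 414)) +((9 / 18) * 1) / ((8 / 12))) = 778320 / 1573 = 494.80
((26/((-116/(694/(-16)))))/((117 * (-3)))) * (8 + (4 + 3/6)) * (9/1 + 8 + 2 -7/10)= -105835/16704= -6.34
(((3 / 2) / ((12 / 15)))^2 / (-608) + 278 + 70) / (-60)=-5.80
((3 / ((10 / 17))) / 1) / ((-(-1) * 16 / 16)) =51 / 10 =5.10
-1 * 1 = -1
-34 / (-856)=17 / 428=0.04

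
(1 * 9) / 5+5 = 34 / 5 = 6.80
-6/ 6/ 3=-1/ 3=-0.33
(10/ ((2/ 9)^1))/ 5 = 9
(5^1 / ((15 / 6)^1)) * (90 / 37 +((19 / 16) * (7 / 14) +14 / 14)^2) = 9.94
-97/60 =-1.62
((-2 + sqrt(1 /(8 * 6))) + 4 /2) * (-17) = -17 * sqrt(3) /12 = -2.45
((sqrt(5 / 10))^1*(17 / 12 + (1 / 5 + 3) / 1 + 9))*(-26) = -10621*sqrt(2) / 60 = -250.34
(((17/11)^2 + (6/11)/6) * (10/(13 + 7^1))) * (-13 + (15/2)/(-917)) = -1789275/110957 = -16.13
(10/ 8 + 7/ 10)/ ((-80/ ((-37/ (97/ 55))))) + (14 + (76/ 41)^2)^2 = 26710575448353/ 87711621440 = 304.53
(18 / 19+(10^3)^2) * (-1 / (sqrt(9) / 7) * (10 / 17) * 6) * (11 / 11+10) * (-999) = 29230767692280 / 323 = 90497732793.44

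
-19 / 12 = -1.58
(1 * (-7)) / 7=-1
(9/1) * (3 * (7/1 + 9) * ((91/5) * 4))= 31449.60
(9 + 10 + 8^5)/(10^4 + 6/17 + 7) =557379/170125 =3.28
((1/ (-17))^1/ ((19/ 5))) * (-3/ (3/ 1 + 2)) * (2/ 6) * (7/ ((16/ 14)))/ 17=49/ 43928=0.00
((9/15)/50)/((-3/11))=-11/250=-0.04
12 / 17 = 0.71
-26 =-26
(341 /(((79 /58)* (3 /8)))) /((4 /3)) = 39556 /79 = 500.71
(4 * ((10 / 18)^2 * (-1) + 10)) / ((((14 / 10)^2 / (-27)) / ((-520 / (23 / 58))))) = 2367560000 / 3381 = 700254.36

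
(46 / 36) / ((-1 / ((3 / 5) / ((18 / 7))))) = -161 / 540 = -0.30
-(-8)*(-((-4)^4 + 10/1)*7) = -14896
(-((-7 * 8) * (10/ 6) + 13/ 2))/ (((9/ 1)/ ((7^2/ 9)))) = 25529/ 486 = 52.53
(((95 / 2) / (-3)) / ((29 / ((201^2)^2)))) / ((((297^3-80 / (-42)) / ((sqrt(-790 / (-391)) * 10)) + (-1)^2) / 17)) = 15306334030775497500 / 3432038126801796137531-50759048791843378923825 * sqrt(308890) / 3432038126801796137531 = -8219.83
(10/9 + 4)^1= 46/9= 5.11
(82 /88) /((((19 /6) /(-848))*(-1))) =52152 /209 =249.53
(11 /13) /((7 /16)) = 1.93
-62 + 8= -54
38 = 38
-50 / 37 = -1.35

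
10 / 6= 5 / 3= 1.67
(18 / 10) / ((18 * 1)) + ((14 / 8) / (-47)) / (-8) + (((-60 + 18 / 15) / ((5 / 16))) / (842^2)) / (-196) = 697452359 / 6664261600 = 0.10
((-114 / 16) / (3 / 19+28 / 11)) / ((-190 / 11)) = 6897 / 45200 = 0.15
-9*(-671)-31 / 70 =422699 / 70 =6038.56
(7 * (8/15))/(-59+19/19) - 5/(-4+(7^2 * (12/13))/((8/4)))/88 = -624563/9263760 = -0.07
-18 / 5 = -3.60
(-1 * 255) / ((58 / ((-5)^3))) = 31875 / 58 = 549.57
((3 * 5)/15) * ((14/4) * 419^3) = 514920413/2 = 257460206.50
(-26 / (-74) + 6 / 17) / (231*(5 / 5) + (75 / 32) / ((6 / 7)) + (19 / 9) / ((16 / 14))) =0.00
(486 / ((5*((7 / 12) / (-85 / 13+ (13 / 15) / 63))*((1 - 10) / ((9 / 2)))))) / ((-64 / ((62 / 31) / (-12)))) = 180351 / 127400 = 1.42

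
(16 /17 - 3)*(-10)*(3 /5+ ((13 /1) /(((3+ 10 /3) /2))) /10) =6720 /323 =20.80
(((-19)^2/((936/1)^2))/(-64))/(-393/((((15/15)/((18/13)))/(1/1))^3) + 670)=4693/272051675136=0.00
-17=-17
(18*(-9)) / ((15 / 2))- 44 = -65.60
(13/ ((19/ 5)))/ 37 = 65/ 703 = 0.09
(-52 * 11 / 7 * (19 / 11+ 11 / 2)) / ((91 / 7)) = -318 / 7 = -45.43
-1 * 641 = -641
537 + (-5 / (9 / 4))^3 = 383473 / 729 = 526.03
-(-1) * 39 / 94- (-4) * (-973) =-3891.59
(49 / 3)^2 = 2401 / 9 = 266.78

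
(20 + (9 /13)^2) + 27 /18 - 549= -178133 /338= -527.02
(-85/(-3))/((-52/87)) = -2465/52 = -47.40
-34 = -34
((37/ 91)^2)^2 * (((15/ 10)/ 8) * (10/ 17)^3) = 702810375/ 673817566786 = 0.00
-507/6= -169/2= -84.50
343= 343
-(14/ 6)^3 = -343/ 27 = -12.70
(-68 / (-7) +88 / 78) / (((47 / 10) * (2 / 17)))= 251600 / 12831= 19.61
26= 26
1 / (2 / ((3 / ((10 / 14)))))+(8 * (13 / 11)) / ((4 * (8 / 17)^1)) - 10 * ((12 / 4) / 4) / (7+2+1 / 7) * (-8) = 13.69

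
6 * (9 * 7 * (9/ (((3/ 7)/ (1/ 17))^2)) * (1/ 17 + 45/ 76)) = 7788501/ 186694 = 41.72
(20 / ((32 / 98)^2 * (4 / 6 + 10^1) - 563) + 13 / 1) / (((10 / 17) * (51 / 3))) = 52468201 / 40470970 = 1.30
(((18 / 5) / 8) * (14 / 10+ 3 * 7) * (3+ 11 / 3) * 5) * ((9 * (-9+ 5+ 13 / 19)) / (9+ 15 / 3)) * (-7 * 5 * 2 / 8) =119070 / 19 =6266.84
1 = 1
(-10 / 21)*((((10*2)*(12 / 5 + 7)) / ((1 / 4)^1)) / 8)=-940 / 21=-44.76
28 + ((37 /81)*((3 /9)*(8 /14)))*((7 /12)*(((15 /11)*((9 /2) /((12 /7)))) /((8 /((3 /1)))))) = 533519 /19008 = 28.07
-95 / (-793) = 0.12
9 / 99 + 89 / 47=1026 / 517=1.98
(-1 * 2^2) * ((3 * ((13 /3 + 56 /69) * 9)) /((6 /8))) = -17040 /23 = -740.87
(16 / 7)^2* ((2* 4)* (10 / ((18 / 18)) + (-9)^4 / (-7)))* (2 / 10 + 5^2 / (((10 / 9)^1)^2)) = -1359267328 / 1715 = -792575.70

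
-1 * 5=-5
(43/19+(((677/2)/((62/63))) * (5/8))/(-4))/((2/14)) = -27168547/75392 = -360.36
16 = 16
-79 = -79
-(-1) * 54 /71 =54 /71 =0.76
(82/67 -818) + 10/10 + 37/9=-489434/603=-811.67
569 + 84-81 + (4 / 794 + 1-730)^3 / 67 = -24238298954629079 / 4192241791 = -5781703.48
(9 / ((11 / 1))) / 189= 1 / 231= 0.00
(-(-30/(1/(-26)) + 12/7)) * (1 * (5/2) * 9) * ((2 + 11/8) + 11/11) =-76950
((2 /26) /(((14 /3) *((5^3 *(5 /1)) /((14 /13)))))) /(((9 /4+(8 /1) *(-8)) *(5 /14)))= -0.00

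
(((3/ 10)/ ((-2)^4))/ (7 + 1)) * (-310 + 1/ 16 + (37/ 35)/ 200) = -13017153/ 17920000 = -0.73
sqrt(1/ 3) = sqrt(3)/ 3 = 0.58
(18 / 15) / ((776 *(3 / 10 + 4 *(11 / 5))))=3 / 17654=0.00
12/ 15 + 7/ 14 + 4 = 53/ 10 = 5.30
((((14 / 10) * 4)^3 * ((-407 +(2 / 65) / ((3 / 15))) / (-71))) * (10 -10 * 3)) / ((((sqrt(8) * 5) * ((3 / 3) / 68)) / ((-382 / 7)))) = 430845832704 * sqrt(2) / 115375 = 5281109.60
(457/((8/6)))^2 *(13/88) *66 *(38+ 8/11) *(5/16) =78070888935/5632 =13862018.63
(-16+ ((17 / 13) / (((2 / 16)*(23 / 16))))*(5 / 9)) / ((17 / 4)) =-128704 / 45747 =-2.81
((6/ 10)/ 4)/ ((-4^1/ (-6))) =9/ 40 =0.22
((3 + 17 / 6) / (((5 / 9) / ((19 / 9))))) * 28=1862 / 3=620.67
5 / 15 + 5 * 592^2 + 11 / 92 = 483640445 / 276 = 1752320.45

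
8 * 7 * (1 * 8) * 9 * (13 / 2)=26208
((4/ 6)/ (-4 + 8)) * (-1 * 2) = -0.33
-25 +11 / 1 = -14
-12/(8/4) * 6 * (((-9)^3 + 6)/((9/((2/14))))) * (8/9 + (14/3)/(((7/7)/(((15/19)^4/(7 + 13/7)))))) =38330069612/84838971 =451.80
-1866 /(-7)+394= 4624 /7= 660.57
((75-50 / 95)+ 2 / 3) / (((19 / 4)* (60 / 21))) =29981 / 5415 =5.54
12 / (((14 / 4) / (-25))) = -600 / 7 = -85.71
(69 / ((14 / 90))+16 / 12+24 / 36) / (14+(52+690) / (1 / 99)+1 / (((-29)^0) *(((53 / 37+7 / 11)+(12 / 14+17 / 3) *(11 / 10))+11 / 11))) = 2731118041 / 450345238546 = 0.01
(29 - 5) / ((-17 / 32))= -768 / 17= -45.18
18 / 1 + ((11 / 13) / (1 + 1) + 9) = 713 / 26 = 27.42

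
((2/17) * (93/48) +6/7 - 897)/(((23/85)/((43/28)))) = -183375865/36064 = -5084.73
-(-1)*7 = 7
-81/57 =-27/19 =-1.42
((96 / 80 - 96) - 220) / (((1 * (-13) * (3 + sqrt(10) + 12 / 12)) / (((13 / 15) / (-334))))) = -1574 / 37575 + 787 * sqrt(10) / 75150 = -0.01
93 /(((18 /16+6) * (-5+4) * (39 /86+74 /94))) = -1002416 /95285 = -10.52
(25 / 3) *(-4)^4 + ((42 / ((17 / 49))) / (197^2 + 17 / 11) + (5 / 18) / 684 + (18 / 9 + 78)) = 7063329151687 / 3191258088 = 2213.34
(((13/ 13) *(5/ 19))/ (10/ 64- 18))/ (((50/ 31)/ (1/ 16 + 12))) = -5983/ 54245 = -0.11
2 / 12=1 / 6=0.17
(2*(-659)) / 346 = -659 / 173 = -3.81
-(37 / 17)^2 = -1369 / 289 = -4.74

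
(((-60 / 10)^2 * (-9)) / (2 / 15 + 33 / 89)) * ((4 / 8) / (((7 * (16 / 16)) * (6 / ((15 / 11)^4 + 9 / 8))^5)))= -19828832375290712753519584007805 / 1661639184155824726131820986368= -11.93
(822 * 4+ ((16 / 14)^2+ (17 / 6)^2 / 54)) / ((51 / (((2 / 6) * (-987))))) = -14726994335 / 694008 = -21220.21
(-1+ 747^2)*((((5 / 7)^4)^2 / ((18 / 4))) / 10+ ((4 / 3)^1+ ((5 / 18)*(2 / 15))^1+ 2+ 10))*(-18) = -2322794831416576 / 17294403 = -134309049.66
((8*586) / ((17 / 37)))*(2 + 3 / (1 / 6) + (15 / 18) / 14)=73068340 / 357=204673.22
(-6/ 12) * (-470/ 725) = 47/ 145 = 0.32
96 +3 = 99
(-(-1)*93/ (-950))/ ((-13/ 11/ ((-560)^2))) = 6416256/ 247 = 25976.74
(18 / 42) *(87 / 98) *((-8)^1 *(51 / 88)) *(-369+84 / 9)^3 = 619314507227 / 7546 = 82071893.35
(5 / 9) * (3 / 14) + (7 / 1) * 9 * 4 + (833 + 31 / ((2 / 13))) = 27019 / 21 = 1286.62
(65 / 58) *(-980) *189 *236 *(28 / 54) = -736626800 / 29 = -25400924.14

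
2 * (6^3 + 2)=436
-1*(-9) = 9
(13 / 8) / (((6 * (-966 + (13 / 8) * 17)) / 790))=-5135 / 22521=-0.23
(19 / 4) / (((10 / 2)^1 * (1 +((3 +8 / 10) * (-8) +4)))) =-19 / 508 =-0.04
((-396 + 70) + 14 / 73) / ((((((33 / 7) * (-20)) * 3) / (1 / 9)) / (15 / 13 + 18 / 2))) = 55496 / 42705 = 1.30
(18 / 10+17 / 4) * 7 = 42.35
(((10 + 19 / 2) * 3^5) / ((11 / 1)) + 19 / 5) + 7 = 48573 / 110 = 441.57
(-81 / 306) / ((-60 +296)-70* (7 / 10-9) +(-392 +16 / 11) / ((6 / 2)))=-0.00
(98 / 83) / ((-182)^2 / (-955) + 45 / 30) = -0.04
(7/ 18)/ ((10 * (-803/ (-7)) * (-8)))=-49/ 1156320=-0.00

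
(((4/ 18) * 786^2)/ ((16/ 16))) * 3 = 411864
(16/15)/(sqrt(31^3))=16 * sqrt(31)/14415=0.01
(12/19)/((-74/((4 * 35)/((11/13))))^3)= -9042852000/1280963717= -7.06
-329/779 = -0.42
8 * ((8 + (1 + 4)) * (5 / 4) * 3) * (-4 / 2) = -780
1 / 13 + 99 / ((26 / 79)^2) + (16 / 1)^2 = 1170.07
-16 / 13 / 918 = -8 / 5967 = -0.00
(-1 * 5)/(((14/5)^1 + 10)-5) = -25/39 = -0.64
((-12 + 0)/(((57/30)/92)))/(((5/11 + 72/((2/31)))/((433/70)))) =-5258352/1633373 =-3.22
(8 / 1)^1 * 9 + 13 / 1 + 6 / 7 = 601 / 7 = 85.86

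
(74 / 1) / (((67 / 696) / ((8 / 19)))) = 412032 / 1273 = 323.67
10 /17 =0.59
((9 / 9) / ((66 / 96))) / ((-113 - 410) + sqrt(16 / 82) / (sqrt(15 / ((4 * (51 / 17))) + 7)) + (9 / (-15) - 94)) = -949560 / 403183151 - 50 * sqrt(2706) / 4435014661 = -0.00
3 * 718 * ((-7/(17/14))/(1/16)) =-3377472/17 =-198674.82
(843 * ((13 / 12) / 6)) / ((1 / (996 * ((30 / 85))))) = 909597 / 17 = 53505.71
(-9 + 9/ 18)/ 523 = -17/ 1046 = -0.02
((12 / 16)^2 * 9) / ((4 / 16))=81 / 4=20.25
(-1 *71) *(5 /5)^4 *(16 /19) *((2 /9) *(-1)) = 2272 /171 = 13.29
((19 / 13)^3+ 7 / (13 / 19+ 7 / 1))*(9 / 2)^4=8487408015 / 5132192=1653.76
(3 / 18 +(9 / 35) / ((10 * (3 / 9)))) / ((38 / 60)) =256 / 665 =0.38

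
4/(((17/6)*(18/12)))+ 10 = 186/17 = 10.94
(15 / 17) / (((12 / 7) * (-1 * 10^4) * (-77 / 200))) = 0.00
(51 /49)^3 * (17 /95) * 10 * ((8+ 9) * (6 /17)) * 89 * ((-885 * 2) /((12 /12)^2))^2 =7545312563792400 /2235331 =3375478872.61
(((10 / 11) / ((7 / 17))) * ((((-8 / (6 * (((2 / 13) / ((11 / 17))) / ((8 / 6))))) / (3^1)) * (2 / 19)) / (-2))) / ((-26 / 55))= -2200 / 3591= -0.61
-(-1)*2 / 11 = 2 / 11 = 0.18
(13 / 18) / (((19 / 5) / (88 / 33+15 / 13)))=745 / 1026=0.73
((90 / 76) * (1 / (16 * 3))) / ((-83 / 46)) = -345 / 25232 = -0.01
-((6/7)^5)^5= -28430288029929701376/1341068619663964900807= -0.02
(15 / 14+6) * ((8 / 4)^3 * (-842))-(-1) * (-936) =-339984 / 7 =-48569.14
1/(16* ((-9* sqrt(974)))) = -sqrt(974)/140256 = -0.00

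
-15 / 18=-5 / 6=-0.83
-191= -191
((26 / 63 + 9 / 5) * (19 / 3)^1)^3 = 2322518259907 / 843908625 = 2752.10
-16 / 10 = -8 / 5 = -1.60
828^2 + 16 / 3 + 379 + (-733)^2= 3669772 / 3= 1223257.33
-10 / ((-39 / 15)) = 50 / 13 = 3.85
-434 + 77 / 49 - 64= -3475 / 7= -496.43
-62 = -62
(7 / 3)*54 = 126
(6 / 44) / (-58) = -3 / 1276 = -0.00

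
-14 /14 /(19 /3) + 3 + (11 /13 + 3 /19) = 50 /13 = 3.85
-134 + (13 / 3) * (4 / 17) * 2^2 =-6626 / 51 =-129.92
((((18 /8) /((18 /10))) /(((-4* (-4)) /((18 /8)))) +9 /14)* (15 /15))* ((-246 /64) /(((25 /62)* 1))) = -5593671 /716800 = -7.80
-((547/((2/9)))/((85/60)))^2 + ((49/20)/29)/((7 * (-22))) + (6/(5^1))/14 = -77931112219657/25813480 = -3019008.37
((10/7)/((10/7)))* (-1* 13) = -13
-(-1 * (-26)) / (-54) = 13 / 27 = 0.48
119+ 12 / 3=123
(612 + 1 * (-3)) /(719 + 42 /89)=54201 /64033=0.85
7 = 7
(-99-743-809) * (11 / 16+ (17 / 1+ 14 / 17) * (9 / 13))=-5850001 / 272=-21507.36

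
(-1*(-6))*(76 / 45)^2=11552 / 675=17.11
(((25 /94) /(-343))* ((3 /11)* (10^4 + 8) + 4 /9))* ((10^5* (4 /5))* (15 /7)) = -1351300000000 /3723951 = -362867.29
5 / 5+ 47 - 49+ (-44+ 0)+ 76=31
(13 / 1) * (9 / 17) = 117 / 17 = 6.88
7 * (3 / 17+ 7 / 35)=224 / 85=2.64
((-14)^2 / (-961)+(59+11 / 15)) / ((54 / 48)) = 6864928 / 129735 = 52.92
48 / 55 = 0.87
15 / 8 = 1.88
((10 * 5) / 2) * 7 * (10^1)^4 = 1750000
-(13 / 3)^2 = -169 / 9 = -18.78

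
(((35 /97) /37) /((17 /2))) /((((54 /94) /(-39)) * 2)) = -21385 /549117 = -0.04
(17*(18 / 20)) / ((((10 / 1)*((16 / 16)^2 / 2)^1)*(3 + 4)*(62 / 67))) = 10251 / 21700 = 0.47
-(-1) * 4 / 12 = 1 / 3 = 0.33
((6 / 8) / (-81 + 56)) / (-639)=1 / 21300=0.00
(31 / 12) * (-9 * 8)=-186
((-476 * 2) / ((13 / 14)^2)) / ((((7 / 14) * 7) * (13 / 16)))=-388.25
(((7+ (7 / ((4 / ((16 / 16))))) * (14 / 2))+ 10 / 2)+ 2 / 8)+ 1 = 51 / 2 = 25.50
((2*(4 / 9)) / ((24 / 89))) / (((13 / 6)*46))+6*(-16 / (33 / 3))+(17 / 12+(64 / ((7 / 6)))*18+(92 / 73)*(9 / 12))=59360682757 / 60504444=981.10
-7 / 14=-1 / 2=-0.50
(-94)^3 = -830584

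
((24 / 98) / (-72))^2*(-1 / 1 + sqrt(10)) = -1 / 86436 + sqrt(10) / 86436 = 0.00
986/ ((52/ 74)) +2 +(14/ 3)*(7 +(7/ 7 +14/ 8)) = 37717/ 26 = 1450.65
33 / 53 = 0.62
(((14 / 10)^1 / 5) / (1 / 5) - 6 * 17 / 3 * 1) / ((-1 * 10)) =163 / 50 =3.26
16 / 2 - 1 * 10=-2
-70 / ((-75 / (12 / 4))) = 14 / 5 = 2.80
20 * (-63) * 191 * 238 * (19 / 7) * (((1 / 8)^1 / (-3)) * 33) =213766245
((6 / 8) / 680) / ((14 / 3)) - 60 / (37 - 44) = 326409 / 38080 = 8.57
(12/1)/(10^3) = 3/250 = 0.01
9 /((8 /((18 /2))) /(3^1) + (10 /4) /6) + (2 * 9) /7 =1170 /77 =15.19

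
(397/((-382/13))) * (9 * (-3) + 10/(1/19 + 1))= 180635/764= 236.43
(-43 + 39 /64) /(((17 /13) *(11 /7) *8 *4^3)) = -246883 /6127616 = -0.04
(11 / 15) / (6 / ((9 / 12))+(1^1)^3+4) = 11 / 195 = 0.06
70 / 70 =1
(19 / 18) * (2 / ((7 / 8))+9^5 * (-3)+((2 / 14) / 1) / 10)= -186986.07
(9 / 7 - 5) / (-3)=26 / 21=1.24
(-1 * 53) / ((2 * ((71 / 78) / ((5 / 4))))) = -10335 / 284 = -36.39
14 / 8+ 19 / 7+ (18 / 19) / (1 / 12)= 15.83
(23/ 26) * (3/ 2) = 69/ 52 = 1.33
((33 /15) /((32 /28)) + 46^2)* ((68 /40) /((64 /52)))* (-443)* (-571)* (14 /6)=11050437219549 /6400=1726630815.55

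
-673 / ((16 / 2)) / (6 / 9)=-2019 / 16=-126.19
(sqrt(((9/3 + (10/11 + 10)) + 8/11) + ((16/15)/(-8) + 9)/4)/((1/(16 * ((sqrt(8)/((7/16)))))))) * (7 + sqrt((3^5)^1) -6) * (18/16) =96 * sqrt(74910)/55 + 2592 * sqrt(24970)/55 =7924.73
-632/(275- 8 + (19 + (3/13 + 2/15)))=-123240/55841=-2.21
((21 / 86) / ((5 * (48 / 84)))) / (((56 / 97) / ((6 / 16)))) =6111 / 110080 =0.06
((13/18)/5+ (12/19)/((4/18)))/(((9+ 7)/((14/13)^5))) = 85833349/317455515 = 0.27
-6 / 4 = -3 / 2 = -1.50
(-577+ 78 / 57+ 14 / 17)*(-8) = 1485304 / 323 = 4598.46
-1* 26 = -26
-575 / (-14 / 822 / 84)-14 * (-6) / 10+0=14179542 / 5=2835908.40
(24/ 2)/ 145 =12/ 145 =0.08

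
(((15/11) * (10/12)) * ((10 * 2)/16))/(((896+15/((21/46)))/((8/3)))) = 875/214566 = 0.00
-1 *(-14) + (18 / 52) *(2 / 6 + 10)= 17.58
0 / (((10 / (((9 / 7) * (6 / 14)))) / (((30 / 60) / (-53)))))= 0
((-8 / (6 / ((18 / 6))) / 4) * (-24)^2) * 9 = -5184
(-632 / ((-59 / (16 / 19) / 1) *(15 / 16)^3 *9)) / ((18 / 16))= 331350016 / 306453375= 1.08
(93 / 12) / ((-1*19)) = -31 / 76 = -0.41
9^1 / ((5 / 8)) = 14.40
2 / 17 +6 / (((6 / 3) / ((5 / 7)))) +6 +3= 1340 / 119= 11.26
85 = 85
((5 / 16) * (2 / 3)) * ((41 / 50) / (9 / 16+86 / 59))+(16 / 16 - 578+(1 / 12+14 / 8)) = -32900447 / 57210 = -575.08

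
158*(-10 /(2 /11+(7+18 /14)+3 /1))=-137.78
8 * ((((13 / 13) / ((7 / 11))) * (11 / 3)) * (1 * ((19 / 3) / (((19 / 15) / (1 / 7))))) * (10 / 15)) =9680 / 441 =21.95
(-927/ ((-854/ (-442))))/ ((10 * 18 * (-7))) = 22763/ 59780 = 0.38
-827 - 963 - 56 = -1846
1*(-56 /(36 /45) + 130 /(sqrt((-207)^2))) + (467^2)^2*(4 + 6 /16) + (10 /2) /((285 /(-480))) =6547258872537575 /31464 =208087302076.58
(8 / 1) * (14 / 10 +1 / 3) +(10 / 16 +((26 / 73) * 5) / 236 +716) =730.50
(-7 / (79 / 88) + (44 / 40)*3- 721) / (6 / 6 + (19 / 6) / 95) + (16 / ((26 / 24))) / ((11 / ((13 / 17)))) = -321063015 / 457963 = -701.07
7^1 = 7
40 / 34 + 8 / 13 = 396 / 221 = 1.79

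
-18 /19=-0.95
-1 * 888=-888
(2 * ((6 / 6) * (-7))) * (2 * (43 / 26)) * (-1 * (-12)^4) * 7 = 87381504 / 13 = 6721654.15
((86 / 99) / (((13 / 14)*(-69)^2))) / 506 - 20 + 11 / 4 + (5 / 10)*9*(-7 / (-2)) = -4650700709 / 3100467942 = -1.50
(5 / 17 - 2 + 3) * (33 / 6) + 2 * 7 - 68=-797 / 17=-46.88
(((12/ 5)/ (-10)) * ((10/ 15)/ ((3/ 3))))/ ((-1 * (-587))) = -4/ 14675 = -0.00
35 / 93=0.38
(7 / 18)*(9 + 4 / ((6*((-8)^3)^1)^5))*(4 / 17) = 4309100418463432697 / 5232479079562739712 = 0.82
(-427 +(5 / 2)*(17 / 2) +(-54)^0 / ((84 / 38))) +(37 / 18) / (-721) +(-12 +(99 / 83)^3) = -6168097792093 / 14841303372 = -415.60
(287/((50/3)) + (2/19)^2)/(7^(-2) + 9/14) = 15240029/586625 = 25.98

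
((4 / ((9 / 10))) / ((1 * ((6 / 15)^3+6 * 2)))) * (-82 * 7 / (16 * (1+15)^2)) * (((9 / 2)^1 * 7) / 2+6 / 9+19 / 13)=-500276875 / 542011392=-0.92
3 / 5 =0.60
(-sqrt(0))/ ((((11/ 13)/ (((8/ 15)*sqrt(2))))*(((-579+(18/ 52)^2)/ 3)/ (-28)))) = 0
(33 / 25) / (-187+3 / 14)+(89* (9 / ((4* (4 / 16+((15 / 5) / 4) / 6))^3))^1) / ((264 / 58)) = 52.13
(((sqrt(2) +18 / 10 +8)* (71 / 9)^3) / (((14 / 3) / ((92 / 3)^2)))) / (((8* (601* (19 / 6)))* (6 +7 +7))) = 3.64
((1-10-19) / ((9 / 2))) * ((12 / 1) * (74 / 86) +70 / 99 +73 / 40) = -15325807 / 191565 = -80.00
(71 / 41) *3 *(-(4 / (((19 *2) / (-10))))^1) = 4260 / 779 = 5.47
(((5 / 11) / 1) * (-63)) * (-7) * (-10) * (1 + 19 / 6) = -91875 / 11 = -8352.27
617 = 617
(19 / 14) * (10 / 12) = 95 / 84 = 1.13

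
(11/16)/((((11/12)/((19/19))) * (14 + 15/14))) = 21/422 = 0.05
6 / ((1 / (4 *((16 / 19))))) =384 / 19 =20.21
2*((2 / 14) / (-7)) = -2 / 49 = -0.04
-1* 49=-49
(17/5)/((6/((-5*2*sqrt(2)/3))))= -2.67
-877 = -877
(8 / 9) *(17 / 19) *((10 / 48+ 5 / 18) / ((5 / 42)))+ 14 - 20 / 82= 357638 / 21033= 17.00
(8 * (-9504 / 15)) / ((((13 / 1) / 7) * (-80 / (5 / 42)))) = 264 / 65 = 4.06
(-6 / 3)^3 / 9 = -8 / 9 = -0.89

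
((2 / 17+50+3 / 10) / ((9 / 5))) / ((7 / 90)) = 42855 / 119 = 360.13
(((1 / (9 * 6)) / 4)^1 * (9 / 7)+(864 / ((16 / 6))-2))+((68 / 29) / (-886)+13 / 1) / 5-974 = -7007928589 / 10791480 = -649.39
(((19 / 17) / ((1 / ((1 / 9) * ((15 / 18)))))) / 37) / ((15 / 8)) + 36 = 1834240 / 50949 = 36.00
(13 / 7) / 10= 13 / 70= 0.19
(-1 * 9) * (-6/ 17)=54/ 17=3.18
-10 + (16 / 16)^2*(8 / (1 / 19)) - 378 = -236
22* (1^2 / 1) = 22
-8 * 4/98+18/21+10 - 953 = -942.47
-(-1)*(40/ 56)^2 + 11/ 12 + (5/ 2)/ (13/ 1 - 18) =545/ 588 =0.93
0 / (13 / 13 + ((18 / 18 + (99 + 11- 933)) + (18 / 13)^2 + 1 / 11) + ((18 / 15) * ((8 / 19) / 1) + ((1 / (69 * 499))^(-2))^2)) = 0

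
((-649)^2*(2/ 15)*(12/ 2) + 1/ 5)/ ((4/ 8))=673922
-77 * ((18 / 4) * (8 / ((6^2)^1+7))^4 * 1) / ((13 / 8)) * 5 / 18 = -3153920 / 44444413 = -0.07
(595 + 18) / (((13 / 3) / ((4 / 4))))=141.46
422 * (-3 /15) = -422 /5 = -84.40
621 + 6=627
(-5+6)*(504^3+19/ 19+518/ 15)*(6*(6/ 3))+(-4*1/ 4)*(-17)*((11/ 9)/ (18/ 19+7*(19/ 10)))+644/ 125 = 4678576725526922/ 3045375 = 1536289201.01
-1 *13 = -13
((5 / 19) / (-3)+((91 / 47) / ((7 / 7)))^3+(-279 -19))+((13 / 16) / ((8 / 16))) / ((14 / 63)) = -26845253149 / 94686576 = -283.52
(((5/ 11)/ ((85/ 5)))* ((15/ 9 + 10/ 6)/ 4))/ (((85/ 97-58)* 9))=-2425/ 55953018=-0.00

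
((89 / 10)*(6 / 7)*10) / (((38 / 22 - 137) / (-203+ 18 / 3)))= 192863 / 1736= 111.10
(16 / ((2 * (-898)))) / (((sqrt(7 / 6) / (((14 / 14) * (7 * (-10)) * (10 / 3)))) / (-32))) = -12800 * sqrt(42) / 1347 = -61.58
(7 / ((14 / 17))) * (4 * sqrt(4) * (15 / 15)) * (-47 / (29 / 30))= -95880 / 29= -3306.21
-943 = -943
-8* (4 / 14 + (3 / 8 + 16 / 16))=-93 / 7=-13.29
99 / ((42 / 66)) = 1089 / 7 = 155.57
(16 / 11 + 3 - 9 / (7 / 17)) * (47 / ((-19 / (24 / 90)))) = 50384 / 4389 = 11.48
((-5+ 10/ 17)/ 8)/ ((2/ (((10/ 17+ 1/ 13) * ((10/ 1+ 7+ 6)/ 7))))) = -36225/ 60112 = -0.60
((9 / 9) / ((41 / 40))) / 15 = 8 / 123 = 0.07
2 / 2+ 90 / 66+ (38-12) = 312 / 11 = 28.36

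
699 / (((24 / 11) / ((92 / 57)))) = 58949 / 114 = 517.10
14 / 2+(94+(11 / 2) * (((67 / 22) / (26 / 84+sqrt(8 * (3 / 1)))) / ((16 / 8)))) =29547 * sqrt(6) / 42167+17017177 / 168668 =102.61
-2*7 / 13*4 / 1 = -56 / 13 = -4.31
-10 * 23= -230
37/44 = 0.84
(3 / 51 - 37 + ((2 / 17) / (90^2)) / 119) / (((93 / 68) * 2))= -302664599 / 22410675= -13.51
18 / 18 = 1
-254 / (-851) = 254 / 851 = 0.30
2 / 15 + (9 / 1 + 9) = 272 / 15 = 18.13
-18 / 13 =-1.38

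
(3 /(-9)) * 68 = -68 /3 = -22.67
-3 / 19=-0.16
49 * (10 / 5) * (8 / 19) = 784 / 19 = 41.26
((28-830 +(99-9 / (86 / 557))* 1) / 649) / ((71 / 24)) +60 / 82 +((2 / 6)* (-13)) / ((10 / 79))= -82613778139 / 2437118310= -33.90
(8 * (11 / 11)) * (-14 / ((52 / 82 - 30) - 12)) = 287 / 106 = 2.71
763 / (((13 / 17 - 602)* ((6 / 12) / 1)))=-25942 / 10221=-2.54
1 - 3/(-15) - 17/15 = 1/15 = 0.07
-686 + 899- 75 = 138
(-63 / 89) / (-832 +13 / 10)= 70 / 82147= 0.00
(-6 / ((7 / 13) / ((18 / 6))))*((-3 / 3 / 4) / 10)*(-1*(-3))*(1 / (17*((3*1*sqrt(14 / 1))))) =117*sqrt(14) / 33320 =0.01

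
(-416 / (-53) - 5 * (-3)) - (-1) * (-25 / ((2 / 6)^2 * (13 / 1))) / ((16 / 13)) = 7451 / 848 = 8.79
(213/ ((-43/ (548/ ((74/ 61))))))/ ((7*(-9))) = 1186694/ 33411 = 35.52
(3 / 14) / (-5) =-3 / 70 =-0.04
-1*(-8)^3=512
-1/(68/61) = -61/68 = -0.90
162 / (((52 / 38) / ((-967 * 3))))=-4464639 / 13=-343433.77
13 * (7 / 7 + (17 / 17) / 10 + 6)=923 / 10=92.30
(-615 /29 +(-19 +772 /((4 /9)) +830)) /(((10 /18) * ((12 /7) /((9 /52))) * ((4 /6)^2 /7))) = 7232.34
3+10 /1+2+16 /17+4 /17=275 /17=16.18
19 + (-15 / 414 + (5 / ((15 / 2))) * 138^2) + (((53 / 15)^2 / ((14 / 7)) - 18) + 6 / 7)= 460204687 / 36225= 12704.06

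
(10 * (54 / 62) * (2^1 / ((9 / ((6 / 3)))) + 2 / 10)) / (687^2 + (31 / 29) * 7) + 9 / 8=1909401045 / 1697227432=1.13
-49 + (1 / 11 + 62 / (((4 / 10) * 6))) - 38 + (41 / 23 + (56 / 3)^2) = 1316795 / 4554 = 289.15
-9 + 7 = -2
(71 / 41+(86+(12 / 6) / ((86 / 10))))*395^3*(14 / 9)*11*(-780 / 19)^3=-6417986274383460.81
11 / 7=1.57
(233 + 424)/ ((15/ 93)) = 20367/ 5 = 4073.40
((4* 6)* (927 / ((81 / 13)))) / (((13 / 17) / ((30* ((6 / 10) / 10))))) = 42024 / 5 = 8404.80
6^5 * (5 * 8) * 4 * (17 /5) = 4230144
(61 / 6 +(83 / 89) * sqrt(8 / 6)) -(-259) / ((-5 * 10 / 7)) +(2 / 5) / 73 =-142831 / 5475 +166 * sqrt(3) / 267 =-25.01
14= 14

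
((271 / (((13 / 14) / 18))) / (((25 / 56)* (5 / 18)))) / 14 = 4917024 / 1625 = 3025.86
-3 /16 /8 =-3 /128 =-0.02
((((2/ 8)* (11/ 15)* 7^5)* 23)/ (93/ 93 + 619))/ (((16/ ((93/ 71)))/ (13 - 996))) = -4179884093/ 454400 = -9198.69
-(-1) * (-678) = -678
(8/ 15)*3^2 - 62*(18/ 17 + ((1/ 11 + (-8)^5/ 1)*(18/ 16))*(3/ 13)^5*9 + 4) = 18265601234351/ 1388635820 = 13153.63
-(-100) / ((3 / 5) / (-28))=-14000 / 3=-4666.67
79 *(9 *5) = 3555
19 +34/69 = 1345/69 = 19.49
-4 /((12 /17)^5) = -1419857 /62208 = -22.82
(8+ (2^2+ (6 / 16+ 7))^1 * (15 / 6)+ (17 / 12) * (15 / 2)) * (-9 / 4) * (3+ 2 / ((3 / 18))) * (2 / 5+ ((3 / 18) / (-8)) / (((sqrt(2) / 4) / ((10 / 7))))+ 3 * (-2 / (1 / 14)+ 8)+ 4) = 169425 * sqrt(2) / 1792+ 2826009 / 32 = 88446.49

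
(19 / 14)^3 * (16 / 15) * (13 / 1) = 178334 / 5145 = 34.66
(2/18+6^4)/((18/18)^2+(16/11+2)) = 128315/441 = 290.96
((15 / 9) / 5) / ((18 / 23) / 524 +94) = 6026 / 1699359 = 0.00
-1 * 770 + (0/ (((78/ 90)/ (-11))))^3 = -770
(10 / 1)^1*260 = 2600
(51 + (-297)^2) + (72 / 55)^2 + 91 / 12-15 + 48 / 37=118536088771 / 1343100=88255.59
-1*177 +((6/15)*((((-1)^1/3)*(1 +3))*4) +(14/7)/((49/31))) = -130733/735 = -177.87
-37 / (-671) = 37 / 671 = 0.06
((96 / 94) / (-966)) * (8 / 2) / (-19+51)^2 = -1 / 242144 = -0.00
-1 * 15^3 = -3375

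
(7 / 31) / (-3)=-7 / 93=-0.08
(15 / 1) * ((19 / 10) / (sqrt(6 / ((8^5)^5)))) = 1305670057984 * sqrt(3) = 2261486878349.69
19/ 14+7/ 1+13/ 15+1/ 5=1979/ 210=9.42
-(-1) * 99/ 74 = 99/ 74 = 1.34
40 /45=8 /9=0.89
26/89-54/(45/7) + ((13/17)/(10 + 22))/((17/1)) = -33360999/4115360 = -8.11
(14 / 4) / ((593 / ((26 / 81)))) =91 / 48033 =0.00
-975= -975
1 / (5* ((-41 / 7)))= -7 / 205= -0.03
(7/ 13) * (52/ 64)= 7/ 16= 0.44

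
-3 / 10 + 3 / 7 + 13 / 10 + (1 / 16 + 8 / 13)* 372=92311 / 364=253.60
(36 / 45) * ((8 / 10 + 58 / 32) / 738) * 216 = 627 / 1025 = 0.61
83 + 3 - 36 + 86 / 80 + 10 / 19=39217 / 760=51.60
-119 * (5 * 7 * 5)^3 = -637765625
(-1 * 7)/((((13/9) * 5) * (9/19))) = -133/65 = -2.05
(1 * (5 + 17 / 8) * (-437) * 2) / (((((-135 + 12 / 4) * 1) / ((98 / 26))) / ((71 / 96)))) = 28886137 / 219648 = 131.51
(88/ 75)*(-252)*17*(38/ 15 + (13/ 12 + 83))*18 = -979613712/ 125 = -7836909.70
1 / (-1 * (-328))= 1 / 328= 0.00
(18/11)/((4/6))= 27/11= 2.45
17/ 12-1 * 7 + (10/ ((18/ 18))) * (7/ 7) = 4.42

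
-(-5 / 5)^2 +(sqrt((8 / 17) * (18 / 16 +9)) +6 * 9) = 9 * sqrt(17) / 17 +53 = 55.18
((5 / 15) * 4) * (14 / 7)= 8 / 3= 2.67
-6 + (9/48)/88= -8445/1408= -6.00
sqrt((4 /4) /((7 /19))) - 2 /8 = -1 /4 + sqrt(133) /7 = 1.40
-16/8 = -2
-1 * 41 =-41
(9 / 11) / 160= 9 / 1760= 0.01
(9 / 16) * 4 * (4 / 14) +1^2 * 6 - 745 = -10337 / 14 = -738.36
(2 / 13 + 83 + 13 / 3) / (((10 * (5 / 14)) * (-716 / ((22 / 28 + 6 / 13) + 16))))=-2677567 / 4537650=-0.59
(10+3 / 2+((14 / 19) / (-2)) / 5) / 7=2171 / 1330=1.63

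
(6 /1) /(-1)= -6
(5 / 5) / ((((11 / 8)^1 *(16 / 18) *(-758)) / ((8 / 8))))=-9 / 8338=-0.00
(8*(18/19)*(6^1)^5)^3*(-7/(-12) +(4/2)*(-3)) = -7604809555330990080/6859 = -1108734444573697.34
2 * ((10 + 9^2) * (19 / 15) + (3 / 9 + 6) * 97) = 7296 / 5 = 1459.20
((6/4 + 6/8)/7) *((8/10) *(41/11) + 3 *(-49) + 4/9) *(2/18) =-71069/13860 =-5.13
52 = 52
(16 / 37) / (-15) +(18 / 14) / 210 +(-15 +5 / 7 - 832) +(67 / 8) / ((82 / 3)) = -846.00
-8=-8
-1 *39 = -39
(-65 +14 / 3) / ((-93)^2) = -181 / 25947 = -0.01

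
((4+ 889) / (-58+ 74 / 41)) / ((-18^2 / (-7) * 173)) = -256291 / 129143808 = -0.00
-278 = -278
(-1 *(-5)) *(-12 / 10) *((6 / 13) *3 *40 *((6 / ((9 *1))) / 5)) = -576 / 13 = -44.31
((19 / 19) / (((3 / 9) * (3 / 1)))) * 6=6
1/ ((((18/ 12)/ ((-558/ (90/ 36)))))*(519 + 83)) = -372/ 1505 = -0.25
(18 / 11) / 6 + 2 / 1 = 25 / 11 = 2.27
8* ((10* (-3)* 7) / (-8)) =210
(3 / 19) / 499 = 3 / 9481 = 0.00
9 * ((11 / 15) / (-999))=-11 / 1665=-0.01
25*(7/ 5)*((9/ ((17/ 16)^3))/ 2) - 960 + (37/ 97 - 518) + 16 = -633973761/ 476561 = -1330.31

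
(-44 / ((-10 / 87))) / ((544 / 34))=23.92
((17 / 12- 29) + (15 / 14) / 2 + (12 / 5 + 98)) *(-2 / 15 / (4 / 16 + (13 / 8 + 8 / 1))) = -123232 / 124425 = -0.99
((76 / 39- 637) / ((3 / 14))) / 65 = -45.59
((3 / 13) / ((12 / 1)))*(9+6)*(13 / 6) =5 / 8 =0.62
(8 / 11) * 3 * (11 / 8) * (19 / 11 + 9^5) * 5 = 9743370 / 11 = 885760.91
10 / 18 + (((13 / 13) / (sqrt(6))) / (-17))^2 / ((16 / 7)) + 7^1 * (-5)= -2866859 / 83232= -34.44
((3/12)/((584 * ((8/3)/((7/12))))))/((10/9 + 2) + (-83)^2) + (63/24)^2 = 31950393615/4636791808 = 6.89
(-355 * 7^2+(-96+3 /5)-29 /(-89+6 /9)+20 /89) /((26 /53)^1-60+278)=-137499347 /1717700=-80.05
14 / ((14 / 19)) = 19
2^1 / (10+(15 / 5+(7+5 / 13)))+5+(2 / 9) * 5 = 14809 / 2385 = 6.21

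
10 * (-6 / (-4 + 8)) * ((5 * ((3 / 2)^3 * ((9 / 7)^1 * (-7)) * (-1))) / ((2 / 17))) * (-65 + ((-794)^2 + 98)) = -195335057925 / 16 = -12208441120.31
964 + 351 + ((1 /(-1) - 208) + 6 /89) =98440 /89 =1106.07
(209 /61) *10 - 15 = 1175 /61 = 19.26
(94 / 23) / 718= 47 / 8257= 0.01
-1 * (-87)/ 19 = 87/ 19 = 4.58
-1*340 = -340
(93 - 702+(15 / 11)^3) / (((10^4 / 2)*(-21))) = 67267 / 11646250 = 0.01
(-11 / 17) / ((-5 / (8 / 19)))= 88 / 1615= 0.05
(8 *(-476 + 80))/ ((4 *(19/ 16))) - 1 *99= -14553/ 19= -765.95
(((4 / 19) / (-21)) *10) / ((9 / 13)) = -520 / 3591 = -0.14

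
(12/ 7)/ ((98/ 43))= 0.75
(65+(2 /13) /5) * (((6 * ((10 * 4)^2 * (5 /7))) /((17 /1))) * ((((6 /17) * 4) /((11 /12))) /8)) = 5049.80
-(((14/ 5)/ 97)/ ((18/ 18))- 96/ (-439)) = -52706/ 212915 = -0.25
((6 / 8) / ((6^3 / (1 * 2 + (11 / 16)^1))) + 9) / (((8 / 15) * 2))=207575 / 24576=8.45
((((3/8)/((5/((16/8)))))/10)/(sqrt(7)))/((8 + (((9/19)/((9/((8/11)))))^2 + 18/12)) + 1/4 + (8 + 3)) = 43681 * sqrt(7)/423007550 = 0.00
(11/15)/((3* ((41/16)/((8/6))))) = 704/5535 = 0.13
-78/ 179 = -0.44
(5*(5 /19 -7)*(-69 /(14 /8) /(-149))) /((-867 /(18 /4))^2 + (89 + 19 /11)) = -8743680 /36501982601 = -0.00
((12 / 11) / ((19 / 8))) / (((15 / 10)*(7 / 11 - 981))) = -2 / 6403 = -0.00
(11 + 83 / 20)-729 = -14277 / 20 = -713.85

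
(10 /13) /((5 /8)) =16 /13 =1.23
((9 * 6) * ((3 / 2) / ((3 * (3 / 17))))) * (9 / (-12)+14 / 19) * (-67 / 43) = 3.14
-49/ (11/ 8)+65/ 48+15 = -10181/ 528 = -19.28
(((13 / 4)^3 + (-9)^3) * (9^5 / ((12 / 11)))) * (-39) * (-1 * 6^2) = -3378708964917 / 64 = -52792327576.83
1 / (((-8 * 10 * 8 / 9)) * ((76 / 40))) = -9 / 1216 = -0.01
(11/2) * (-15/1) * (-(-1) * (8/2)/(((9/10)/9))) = -3300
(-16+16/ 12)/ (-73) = 44/ 219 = 0.20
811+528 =1339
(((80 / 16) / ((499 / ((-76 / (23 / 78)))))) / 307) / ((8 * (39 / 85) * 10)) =-1615 / 7046878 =-0.00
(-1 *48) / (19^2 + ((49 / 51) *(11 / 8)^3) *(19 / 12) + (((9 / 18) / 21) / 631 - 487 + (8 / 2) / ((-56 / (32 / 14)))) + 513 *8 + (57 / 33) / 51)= -5115413495808 / 424347557289637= -0.01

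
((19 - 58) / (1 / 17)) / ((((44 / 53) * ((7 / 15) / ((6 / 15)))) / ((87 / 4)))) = -14888.44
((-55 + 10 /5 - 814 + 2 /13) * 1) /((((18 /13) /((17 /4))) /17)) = -3256741 /72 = -45232.51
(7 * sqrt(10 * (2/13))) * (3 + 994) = 13958 * sqrt(65)/13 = 8656.38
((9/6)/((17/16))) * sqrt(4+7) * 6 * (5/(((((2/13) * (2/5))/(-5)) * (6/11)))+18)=-104658 * sqrt(11)/17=-20418.31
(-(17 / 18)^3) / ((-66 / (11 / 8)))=0.02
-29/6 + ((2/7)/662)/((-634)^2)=-13504314751/2793996156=-4.83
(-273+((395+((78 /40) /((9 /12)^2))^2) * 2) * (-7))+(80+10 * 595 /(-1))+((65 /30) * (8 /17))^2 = -769909609 /65025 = -11840.21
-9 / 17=-0.53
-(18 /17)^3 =-5832 /4913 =-1.19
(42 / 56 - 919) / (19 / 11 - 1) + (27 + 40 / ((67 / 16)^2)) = -177162891 / 143648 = -1233.31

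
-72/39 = -24/13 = -1.85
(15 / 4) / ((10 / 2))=3 / 4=0.75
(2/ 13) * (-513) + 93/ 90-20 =-38177/ 390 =-97.89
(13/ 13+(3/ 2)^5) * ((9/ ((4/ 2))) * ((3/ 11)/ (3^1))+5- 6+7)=3525/ 64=55.08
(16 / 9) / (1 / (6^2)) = 64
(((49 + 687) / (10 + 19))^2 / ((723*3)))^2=293434556416 / 3327446608641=0.09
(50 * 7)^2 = 122500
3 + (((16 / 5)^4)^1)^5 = 1208925819900731469628051 / 95367431640625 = 12676506005.28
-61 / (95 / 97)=-5917 / 95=-62.28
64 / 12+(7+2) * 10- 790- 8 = -2108 / 3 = -702.67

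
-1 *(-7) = 7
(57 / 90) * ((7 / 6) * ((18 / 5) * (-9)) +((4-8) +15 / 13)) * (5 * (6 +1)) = -175693 / 195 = -900.99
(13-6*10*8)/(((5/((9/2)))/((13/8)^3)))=-9233991/5120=-1803.51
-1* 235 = -235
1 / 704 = 0.00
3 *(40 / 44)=30 / 11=2.73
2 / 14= 1 / 7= 0.14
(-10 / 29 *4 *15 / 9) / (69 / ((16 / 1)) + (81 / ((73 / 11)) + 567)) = -233600 / 59294763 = -0.00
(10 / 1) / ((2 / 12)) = 60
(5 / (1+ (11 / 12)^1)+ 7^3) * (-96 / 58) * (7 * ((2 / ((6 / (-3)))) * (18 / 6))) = 8012592 / 667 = 12012.88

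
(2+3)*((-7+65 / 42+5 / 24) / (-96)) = 4405 / 16128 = 0.27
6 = 6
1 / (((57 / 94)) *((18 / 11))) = 517 / 513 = 1.01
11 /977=0.01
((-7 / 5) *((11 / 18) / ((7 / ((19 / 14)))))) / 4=-209 / 5040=-0.04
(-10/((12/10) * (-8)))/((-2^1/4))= -25/12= -2.08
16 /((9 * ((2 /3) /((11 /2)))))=44 /3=14.67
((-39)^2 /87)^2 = 257049 /841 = 305.65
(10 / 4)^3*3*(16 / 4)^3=3000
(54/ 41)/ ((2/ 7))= 189/ 41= 4.61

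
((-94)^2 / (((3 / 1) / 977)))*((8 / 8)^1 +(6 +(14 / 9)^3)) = 67741361884 / 2187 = 30974559.62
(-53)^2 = 2809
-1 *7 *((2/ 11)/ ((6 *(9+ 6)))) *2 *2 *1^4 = -28/ 495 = -0.06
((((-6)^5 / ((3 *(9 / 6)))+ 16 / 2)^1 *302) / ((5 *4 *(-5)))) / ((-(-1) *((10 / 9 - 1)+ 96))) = 233748 / 4325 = 54.05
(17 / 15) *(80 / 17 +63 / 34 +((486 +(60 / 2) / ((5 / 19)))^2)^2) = 4406400000223 / 30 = 146880000007.43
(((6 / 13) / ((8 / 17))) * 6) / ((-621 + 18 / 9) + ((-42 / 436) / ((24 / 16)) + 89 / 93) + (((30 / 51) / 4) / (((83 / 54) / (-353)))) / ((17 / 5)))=-0.01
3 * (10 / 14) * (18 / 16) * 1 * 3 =405 / 56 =7.23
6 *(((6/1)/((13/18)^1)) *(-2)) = -99.69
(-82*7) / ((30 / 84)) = -8036 / 5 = -1607.20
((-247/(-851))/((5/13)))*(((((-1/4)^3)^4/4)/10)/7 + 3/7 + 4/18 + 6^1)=902888696082659/179895376281600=5.02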